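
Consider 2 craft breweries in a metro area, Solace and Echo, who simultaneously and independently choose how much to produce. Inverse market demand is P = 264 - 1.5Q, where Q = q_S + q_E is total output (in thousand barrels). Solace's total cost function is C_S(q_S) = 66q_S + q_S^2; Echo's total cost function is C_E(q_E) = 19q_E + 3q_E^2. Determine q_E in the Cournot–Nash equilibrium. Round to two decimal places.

21.71

Solace's profit: π_S = (264 - 1.5Q)q_S - (66q_S + q_S²). Setting ∂π_S/∂q_S = 0: 198 - 5q_S - (3/2)(q_E) = 0.
Echo's profit: π_E = (264 - 1.5Q)q_E - (19q_E + 3q_E²). Setting ∂π_E/∂q_E = 0: 245 - 9q_E - (3/2)(q_S) = 0.
Best responses: q_S = (198 - (3/2)q_E)/5, q_E = (245 - (3/2)q_S)/9.
Solving the pair: q_S = 1886/57, q_E = 21.7076.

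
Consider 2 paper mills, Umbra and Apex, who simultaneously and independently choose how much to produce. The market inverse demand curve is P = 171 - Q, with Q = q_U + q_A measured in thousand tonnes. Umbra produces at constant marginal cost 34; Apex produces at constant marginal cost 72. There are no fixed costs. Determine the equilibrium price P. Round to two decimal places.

92.33

Umbra's profit: π_U = (171 - Q)q_U - (34q_U). Setting ∂π_U/∂q_U = 0: 137 - 2q_U - (q_A) = 0.
Apex's first-order condition: 99 - 2q_A - (q_U) = 0.
Best responses: q_U = (137 - q_A)/2, q_A = (99 - q_U)/2.
Substituting one into the other gives q_U = 175/3 and q_A = 61/3.
Total output Q = 236/3, so price P = 171 - 236/3 = 277/3.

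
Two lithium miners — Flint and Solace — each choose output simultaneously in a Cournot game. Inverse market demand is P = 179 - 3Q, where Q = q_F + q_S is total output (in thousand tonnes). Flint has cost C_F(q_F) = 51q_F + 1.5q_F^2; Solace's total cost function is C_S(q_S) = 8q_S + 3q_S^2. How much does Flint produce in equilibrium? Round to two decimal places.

Flint's profit: π_F = (179 - 3Q)q_F - (51q_F + (3/2)q_F²). Setting ∂π_F/∂q_F = 0: 128 - 9q_F - 3(q_S) = 0.
Solace's first-order condition: 171 - 12q_S - 3(q_F) = 0.
So q_F = (128 - 3q_S)/9 and q_S = (171 - 3q_F)/12.
Substituting one into the other gives q_F = 31/3 and q_S = 35/3.

10.33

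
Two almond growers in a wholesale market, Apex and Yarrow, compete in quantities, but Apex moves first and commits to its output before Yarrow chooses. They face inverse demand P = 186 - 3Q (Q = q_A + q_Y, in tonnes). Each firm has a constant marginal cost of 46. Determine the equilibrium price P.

The follower Yarrow best-responds to any q_A: π_Y = (186 - 3Q)q_Y - 46q_Y.
Follower FOC: 140 - 3q_A - 6q_Y = 0, so q_Y(q_A) = (140 - 3q_A)/6.
Apex substitutes q_Y(q_A) into its own profit: π_A = q_A(186 - 3q_A - (140 - 3q_A)/2) - 46q_A = (116 - (3/2)q_A)q_A - 46q_A.
Maximising: ∂π_A/∂q_A = 70 - 3q_A = 0, giving q_A = 70/3.
Then q_Y = (140 - 3·(70/3))/6 = 35/3.
Total output Q = 35, so price P = 186 - 3·35 = 81.

81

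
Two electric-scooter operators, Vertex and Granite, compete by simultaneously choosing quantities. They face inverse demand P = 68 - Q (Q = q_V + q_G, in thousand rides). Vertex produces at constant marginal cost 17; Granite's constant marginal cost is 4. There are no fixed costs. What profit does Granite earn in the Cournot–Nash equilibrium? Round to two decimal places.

Vertex's profit: π_V = (68 - Q)q_V - (17q_V). Setting ∂π_V/∂q_V = 0: 51 - 2q_V - (q_G) = 0.
Granite's profit: π_G = (68 - Q)q_G - (4q_G). Setting ∂π_G/∂q_G = 0: 64 - 2q_G - (q_V) = 0.
Rearranging gives the reaction functions q_V = (51 - q_G)/2 and q_G = (64 - q_V)/2.
Substituting one into the other gives q_V = 38/3 and q_G = 77/3.
Price P = 68 - 115/3 = 89/3.
Granite's profit: (89/3 - 4)·(77/3) = 658.7778.

658.78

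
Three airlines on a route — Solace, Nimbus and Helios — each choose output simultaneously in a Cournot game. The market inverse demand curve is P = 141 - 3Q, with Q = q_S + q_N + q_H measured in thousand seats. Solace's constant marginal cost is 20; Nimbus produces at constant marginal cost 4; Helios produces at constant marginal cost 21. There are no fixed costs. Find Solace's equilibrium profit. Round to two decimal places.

Solace's profit: π_S = (141 - 3Q)q_S - (20q_S). Setting ∂π_S/∂q_S = 0: 121 - 6q_S - 3(q_N + q_H) = 0.
Nimbus's first-order condition: 137 - 6q_N - 3(q_S + q_H) = 0.
Helios's first-order condition: 120 - 6q_H - 3(q_S + q_N) = 0.
Adding the 3 conditions: 378 − 6Q − 6Q = 0, i.e. Q = 63/2.
Back-substituting: q_S = (121 − 189/2)/3 = 53/6, q_N = (137 − 189/2)/3 = 85/6, q_H = (120 − 189/2)/3 = 17/2.
Price P = 141 - 3·(63/2) = 93/2.
Solace's profit: (93/2 - 20)·(53/6) = 234.0833.

234.08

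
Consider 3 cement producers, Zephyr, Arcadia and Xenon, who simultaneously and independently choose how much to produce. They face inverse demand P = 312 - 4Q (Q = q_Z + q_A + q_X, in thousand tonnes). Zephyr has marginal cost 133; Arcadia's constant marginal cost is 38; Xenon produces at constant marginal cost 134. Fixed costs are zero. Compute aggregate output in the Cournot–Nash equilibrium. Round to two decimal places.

39.44

Zephyr's profit: π_Z = (312 - 4Q)q_Z - (133q_Z). Setting ∂π_Z/∂q_Z = 0: 179 - 8q_Z - 4(q_A + q_X) = 0.
Arcadia's first-order condition: 274 - 8q_A - 4(q_Z + q_X) = 0.
Xenon's first-order condition: 178 - 8q_X - 4(q_Z + q_A) = 0.
Summing all 3 equations gives 631 − 16Q = 0, hence Q = 631/16.
Back-substituting: q_Z = (179 − 631/4)/4 = 85/16, q_A = (274 − 631/4)/4 = 465/16, q_X = (178 − 631/4)/4 = 81/16.
Total output Q = 85/16 + 465/16 + 81/16 = 631/16.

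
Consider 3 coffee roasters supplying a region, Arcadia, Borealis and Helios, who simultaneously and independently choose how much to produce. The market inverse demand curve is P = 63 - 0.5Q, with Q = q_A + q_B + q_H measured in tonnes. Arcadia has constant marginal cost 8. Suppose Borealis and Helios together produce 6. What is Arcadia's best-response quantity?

With rivals' combined output fixed at 6, Arcadia's profit is π_A = (63 - (1/2)·6 - (1/2)q_A)q_A - (8q_A) = (60 - (1/2)q_A)q_A - (8q_A).
∂π_A/∂q_A = 52 - q_A = 0, so q_A = 52.

52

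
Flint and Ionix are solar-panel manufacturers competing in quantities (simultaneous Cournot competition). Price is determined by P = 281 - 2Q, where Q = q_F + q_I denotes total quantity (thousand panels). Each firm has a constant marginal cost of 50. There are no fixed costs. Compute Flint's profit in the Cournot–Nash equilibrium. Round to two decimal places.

A representative firm's profit is π_i = q_i(281 - 2Q) - 50q_i.
First-order condition (treating rivals' output as given): 231 - 4q_i - 2q_j = 0.
By symmetry each firm produces the same amount; substituting q_j = q_i yields q_i = 231/6 = 77/2.
Price P = 281 - 2·77 = 127.
Flint's profit: (127 - 50)·(77/2) = 2964.5000.

2964.50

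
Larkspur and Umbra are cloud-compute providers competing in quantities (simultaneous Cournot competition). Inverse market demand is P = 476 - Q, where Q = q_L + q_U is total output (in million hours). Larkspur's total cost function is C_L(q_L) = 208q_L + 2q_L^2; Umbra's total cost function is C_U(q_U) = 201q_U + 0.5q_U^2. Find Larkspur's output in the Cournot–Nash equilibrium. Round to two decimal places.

Larkspur's profit: π_L = (476 - Q)q_L - (208q_L + 2q_L²). Setting ∂π_L/∂q_L = 0: 268 - 6q_L - (q_U) = 0.
Umbra's first-order condition: 275 - 3q_U - (q_L) = 0.
So q_L = (268 - q_U)/6 and q_U = (275 - q_L)/3.
Solving the pair: q_L = 529/17, q_U = 1382/17.

31.12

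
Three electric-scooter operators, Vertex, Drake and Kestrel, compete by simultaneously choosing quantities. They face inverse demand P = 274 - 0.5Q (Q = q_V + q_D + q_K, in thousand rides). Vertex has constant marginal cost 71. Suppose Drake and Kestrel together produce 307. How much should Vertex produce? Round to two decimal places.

49.50

With rivals' combined output fixed at 307, Vertex's profit is π_V = (274 - (1/2)·307 - (1/2)q_V)q_V - (71q_V) = (241/2 - (1/2)q_V)q_V - (71q_V).
∂π_V/∂q_V = 99/2 - q_V = 0, so q_V = 99/2.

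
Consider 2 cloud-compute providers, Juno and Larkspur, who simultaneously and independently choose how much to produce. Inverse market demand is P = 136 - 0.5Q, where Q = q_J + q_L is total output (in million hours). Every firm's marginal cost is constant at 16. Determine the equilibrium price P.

56

Each firm earns π_i = (136 - 0.5Q)q_i - 16q_i.
Setting ∂π_i/∂q_i = 0 with rivals' quantities fixed: 120 - q_i - (1/2)q_j = 0.
With identical firms every q_j equals q_i, so q_j = q_i and 120 = (3/2)q_i, giving q_i = 80.
Total output Q = 160, so price P = 136 - (1/2)·160 = 56.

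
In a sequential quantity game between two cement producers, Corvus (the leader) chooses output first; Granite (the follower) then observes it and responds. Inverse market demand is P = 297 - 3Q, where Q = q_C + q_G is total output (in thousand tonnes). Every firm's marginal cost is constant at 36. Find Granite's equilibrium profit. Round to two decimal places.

The follower Granite best-responds to any q_C: π_G = (297 - 3Q)q_G - 36q_G.
∂π_G/∂q_G = 261 - 3q_C - 6q_G = 0 gives the reaction function q_G = (261 - 3q_C)/6.
Corvus substitutes q_G(q_C) into its own profit: π_C = q_C(297 - 3q_C - (261 - 3q_C)/2) - 36q_C = (333/2 - (3/2)q_C)q_C - 36q_C.
Maximising: ∂π_C/∂q_C = 261/2 - 3q_C = 0, giving q_C = 87/2.
Then q_G = (261 - 3·(87/2))/6 = 87/4.
Price P = 297 - 3·(261/4) = 405/4.
Granite's profit: (405/4 - 36)·(87/4) = 1419.1875.

1419.19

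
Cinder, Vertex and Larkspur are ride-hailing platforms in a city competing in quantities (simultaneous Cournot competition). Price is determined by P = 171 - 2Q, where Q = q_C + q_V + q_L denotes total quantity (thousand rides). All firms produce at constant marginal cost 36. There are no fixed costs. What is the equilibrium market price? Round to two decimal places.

69.75

Each firm earns π_i = (171 - 2Q)q_i - 36q_i.
First-order condition (treating rivals' output as given): 135 - 4q_i - 2·Σ_{j≠i} q_j = 0.
With identical firms every q_j equals q_i, so Σ_{j≠i} q_j = 2q_i and 135 = 8q_i, giving q_i = 135/8.
Total output Q = 405/8, so price P = 171 - 2·(405/8) = 279/4.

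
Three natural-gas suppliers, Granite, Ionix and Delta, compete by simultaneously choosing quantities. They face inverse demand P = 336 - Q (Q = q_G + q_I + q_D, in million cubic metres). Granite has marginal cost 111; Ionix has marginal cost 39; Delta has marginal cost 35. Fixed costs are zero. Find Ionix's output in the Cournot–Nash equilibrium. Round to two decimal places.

91.25

Granite's profit: π_G = (336 - Q)q_G - (111q_G). Setting ∂π_G/∂q_G = 0: 225 - 2q_G - (q_I + q_D) = 0.
Ionix's profit: π_I = (336 - Q)q_I - (39q_I). Setting ∂π_I/∂q_I = 0: 297 - 2q_I - (q_G + q_D) = 0.
Delta's first-order condition: 301 - 2q_D - (q_G + q_I) = 0.
Summing all 3 equations gives 823 − 4Q = 0, hence Q = 823/4.
Back-substituting: q_G = (225 − 823/4) = 77/4, q_I = (297 − 823/4) = 365/4, q_D = (301 − 823/4) = 381/4.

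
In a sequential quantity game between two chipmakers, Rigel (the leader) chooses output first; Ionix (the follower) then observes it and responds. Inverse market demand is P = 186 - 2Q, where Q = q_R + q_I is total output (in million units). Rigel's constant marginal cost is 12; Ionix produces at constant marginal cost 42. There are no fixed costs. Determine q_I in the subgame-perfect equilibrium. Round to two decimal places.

10.50

Solve by backward induction. Given q_R, the follower Ionix maximises π_I = (186 - 2q_R - 2q_I)q_I - 42q_I.
∂π_I/∂q_I = 144 - 2q_R - 4q_I = 0 gives the reaction function q_I = (144 - 2q_R)/4.
Rigel substitutes q_I(q_R) into its own profit: π_R = q_R(186 - 2q_R - (144 - 2q_R)/2) - 12q_R = (114 - q_R)q_R - 12q_R.
Leader FOC: 102 - 2q_R = 0, so q_R = 51.
Then q_I = (144 - 2·51)/4 = 21/2.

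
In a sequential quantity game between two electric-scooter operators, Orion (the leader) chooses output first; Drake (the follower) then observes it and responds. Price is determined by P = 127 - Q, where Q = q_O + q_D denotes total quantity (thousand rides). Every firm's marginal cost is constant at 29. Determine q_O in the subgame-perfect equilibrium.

Solve by backward induction. Given q_O, the follower Drake maximises π_D = (127 - q_O - q_D)q_D - 29q_D.
Setting the follower's marginal profit to zero, 98 - q_O - 2q_D = 0, i.e. q_D = (98 - q_O)/2.
The leader anticipates this reaction. Substituting into P = 127 - Q gives P = 78 - (1/2)q_O, so π_O = (78 - (1/2)q_O)q_O - 29q_O.
Maximising: ∂π_O/∂q_O = 49 - q_O = 0, giving q_O = 49.
Then q_D = (98 - 49)/2 = 49/2.

49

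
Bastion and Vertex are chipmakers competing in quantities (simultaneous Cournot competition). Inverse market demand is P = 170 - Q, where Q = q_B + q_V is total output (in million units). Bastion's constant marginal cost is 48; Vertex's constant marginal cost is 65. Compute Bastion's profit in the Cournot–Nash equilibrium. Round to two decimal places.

Bastion's profit: π_B = (170 - Q)q_B - (48q_B). Setting ∂π_B/∂q_B = 0: 122 - 2q_B - (q_V) = 0.
Vertex's profit: π_V = (170 - Q)q_V - (65q_V). Setting ∂π_V/∂q_V = 0: 105 - 2q_V - (q_B) = 0.
Best responses: q_B = (122 - q_V)/2, q_V = (105 - q_B)/2.
Solving the pair: q_B = 139/3, q_V = 88/3.
Price P = 170 - 227/3 = 283/3.
Bastion's profit: (283/3 - 48)·(139/3) = 2146.7778.

2146.78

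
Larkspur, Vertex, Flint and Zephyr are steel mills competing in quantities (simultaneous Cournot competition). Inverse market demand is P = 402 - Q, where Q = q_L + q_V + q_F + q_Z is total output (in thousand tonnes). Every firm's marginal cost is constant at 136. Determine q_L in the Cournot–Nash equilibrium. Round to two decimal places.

A representative firm's profit is π_i = q_i(402 - Q) - 136q_i.
First-order condition (treating rivals' output as given): 266 - 2q_i - Σ_{j≠i} q_j = 0.
By symmetry each firm produces the same amount; substituting Σ_{j≠i} q_j = 3q_i yields q_i = 266/5.

53.20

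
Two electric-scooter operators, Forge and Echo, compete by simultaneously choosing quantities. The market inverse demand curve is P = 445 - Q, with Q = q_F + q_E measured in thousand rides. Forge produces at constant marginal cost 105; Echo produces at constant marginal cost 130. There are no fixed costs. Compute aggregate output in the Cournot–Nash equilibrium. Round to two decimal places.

Forge's profit: π_F = (445 - Q)q_F - (105q_F). Setting ∂π_F/∂q_F = 0: 340 - 2q_F - (q_E) = 0.
Echo's profit: π_E = (445 - Q)q_E - (130q_E). Setting ∂π_E/∂q_E = 0: 315 - 2q_E - (q_F) = 0.
Rearranging gives the reaction functions q_F = (340 - q_E)/2 and q_E = (315 - q_F)/2.
Solving the pair: q_F = 365/3, q_E = 290/3.
Total output Q = 365/3 + 290/3 = 655/3.

218.33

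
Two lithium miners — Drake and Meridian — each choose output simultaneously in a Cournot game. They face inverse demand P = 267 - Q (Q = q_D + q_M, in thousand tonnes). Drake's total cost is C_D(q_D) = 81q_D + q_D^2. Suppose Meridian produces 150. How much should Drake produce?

9

With the rival's output fixed at 150, Drake's profit is π_D = (267 - 150 - q_D)q_D - (81q_D + q_D²) = (117 - q_D)q_D - (81q_D + q_D²).
∂π_D/∂q_D = 36 - 4q_D = 0, so q_D = 9.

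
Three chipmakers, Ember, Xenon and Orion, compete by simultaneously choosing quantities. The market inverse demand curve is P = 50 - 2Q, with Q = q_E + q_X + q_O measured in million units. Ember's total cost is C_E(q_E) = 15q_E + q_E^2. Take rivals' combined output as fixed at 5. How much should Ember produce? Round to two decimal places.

With rivals' combined output fixed at 5, Ember's profit is π_E = (50 - 2·5 - 2q_E)q_E - (15q_E + q_E²) = (40 - 2q_E)q_E - (15q_E + q_E²).
∂π_E/∂q_E = 25 - 6q_E = 0, so q_E = 25/6.

4.17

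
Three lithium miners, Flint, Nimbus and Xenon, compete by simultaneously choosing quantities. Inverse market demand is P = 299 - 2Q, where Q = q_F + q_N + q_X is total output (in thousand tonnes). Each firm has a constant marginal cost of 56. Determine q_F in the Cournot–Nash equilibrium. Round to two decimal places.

Each firm earns π_i = (299 - 2Q)q_i - 56q_i.
First-order condition (treating rivals' output as given): 243 - 4q_i - 2·Σ_{j≠i} q_j = 0.
By symmetry each firm produces the same amount; substituting Σ_{j≠i} q_j = 2q_i yields q_i = 243/8.

30.38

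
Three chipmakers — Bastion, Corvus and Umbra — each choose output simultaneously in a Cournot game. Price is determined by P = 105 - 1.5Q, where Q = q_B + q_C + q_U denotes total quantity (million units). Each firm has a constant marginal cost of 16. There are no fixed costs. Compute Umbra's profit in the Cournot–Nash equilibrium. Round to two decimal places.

330.04

Each firm earns π_i = (105 - 1.5Q)q_i - 16q_i.
First-order condition (treating rivals' output as given): 89 - 3q_i - (3/2)·Σ_{j≠i} q_j = 0.
With identical firms every q_j equals q_i, so Σ_{j≠i} q_j = 2q_i and 89 = 6q_i, giving q_i = 89/6.
Price P = 105 - (3/2)·(89/2) = 153/4.
Umbra's profit: (153/4 - 16)·(89/6) = 330.0417.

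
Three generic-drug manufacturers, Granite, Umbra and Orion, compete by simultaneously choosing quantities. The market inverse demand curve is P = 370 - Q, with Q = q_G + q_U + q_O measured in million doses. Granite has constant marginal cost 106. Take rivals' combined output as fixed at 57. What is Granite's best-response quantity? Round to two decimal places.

With rivals' combined output fixed at 57, Granite's profit is π_G = (370 - 57 - q_G)q_G - (106q_G) = (313 - q_G)q_G - (106q_G).
∂π_G/∂q_G = 207 - 2q_G = 0, so q_G = 207/2.

103.50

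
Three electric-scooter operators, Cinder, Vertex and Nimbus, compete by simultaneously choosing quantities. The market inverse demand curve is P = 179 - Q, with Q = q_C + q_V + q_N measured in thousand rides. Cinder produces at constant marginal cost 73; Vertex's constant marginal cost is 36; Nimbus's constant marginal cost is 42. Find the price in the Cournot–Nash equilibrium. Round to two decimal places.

Cinder's profit: π_C = (179 - Q)q_C - (73q_C). Setting ∂π_C/∂q_C = 0: 106 - 2q_C - (q_V + q_N) = 0.
Vertex's profit: π_V = (179 - Q)q_V - (36q_V). Setting ∂π_V/∂q_V = 0: 143 - 2q_V - (q_C + q_N) = 0.
Nimbus's first-order condition: 137 - 2q_N - (q_C + q_V) = 0.
Summing all 3 equations gives 386 − 4Q = 0, hence Q = 193/2.
Back-substituting: q_C = (106 − 193/2) = 19/2, q_V = (143 − 193/2) = 93/2, q_N = (137 − 193/2) = 81/2.
Total output Q = 193/2, so price P = 179 - 193/2 = 165/2.

82.50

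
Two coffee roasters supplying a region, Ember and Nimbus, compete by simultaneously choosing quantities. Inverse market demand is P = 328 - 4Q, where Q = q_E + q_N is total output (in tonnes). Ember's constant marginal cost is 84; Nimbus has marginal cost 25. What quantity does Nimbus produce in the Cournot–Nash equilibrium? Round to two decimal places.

Ember's profit: π_E = (328 - 4Q)q_E - (84q_E). Setting ∂π_E/∂q_E = 0: 244 - 8q_E - 4(q_N) = 0.
Nimbus's first-order condition: 303 - 8q_N - 4(q_E) = 0.
Best responses: q_E = (244 - 4q_N)/8, q_N = (303 - 4q_E)/8.
Solving the pair: q_E = 185/12, q_N = 181/6.

30.17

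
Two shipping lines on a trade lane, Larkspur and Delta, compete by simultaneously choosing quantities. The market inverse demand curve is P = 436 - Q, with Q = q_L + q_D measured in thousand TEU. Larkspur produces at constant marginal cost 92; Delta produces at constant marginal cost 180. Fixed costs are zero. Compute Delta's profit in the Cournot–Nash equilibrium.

3136

Larkspur's profit: π_L = (436 - Q)q_L - (92q_L). Setting ∂π_L/∂q_L = 0: 344 - 2q_L - (q_D) = 0.
Delta's first-order condition: 256 - 2q_D - (q_L) = 0.
So q_L = (344 - q_D)/2 and q_D = (256 - q_L)/2.
Substituting one into the other gives q_L = 144 and q_D = 56.
Price P = 436 - 200 = 236.
Delta's profit: (236 - 180)·56 = 3136.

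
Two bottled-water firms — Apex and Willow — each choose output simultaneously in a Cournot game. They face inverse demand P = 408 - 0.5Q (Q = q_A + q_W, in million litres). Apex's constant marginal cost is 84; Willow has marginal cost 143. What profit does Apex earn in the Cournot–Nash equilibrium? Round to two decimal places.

Apex's profit: π_A = (408 - 0.5Q)q_A - (84q_A). Setting ∂π_A/∂q_A = 0: 324 - q_A - (1/2)(q_W) = 0.
Willow's profit: π_W = (408 - 0.5Q)q_W - (143q_W). Setting ∂π_W/∂q_W = 0: 265 - q_W - (1/2)(q_A) = 0.
Rearranging gives the reaction functions q_A = (324 - (1/2)q_W) and q_W = (265 - (1/2)q_A).
Solving the pair: q_A = 766/3, q_W = 412/3.
Price P = 408 - (1/2)·(1178/3) = 635/3.
Apex's profit: (635/3 - 84)·(766/3) = 32597.5556.

32597.56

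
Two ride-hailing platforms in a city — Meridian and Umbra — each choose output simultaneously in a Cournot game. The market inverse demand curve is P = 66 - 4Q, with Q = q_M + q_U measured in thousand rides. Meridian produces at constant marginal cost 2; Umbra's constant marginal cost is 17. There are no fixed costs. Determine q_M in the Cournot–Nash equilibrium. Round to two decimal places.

Meridian's profit: π_M = (66 - 4Q)q_M - (2q_M). Setting ∂π_M/∂q_M = 0: 64 - 8q_M - 4(q_U) = 0.
Umbra's profit: π_U = (66 - 4Q)q_U - (17q_U). Setting ∂π_U/∂q_U = 0: 49 - 8q_U - 4(q_M) = 0.
Best responses: q_M = (64 - 4q_U)/8, q_U = (49 - 4q_M)/8.
Substituting one into the other gives q_M = 79/12 and q_U = 17/6.

6.58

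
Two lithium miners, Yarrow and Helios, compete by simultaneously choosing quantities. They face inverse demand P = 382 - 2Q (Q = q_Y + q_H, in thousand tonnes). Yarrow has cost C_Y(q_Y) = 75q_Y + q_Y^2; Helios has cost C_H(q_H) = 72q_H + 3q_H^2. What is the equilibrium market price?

250

Yarrow's profit: π_Y = (382 - 2Q)q_Y - (75q_Y + q_Y²). Setting ∂π_Y/∂q_Y = 0: 307 - 6q_Y - 2(q_H) = 0.
Helios's first-order condition: 310 - 10q_H - 2(q_Y) = 0.
Best responses: q_Y = (307 - 2q_H)/6, q_H = (310 - 2q_Y)/10.
Substituting one into the other gives q_Y = 175/4 and q_H = 89/4.
Total output Q = 66, so price P = 382 - 2·66 = 250.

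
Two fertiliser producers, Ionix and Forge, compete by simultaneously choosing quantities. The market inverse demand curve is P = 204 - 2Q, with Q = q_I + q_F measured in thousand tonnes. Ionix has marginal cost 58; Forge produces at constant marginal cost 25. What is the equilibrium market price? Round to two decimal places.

95.67

Ionix's profit: π_I = (204 - 2Q)q_I - (58q_I). Setting ∂π_I/∂q_I = 0: 146 - 4q_I - 2(q_F) = 0.
Forge's first-order condition: 179 - 4q_F - 2(q_I) = 0.
So q_I = (146 - 2q_F)/4 and q_F = (179 - 2q_I)/4.
Substituting one into the other gives q_I = 113/6 and q_F = 106/3.
Total output Q = 325/6, so price P = 204 - 2·(325/6) = 287/3.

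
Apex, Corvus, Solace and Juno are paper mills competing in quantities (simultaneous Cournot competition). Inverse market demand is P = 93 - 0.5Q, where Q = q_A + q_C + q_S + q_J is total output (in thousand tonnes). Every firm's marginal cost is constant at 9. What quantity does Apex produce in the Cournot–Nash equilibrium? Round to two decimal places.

A representative firm's profit is π_i = q_i(93 - 0.5Q) - 9q_i.
First-order condition (treating rivals' output as given): 84 - q_i - (1/2)·Σ_{j≠i} q_j = 0.
With identical firms every q_j equals q_i, so Σ_{j≠i} q_j = 3q_i and 84 = (5/2)q_i, giving q_i = 168/5.

33.60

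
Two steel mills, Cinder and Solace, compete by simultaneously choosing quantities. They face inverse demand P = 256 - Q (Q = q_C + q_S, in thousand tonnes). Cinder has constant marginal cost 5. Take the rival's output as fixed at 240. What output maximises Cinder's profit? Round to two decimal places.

5.50

With the rival's output fixed at 240, Cinder's profit is π_C = (256 - 240 - q_C)q_C - (5q_C) = (16 - q_C)q_C - (5q_C).
∂π_C/∂q_C = 11 - 2q_C = 0, so q_C = 11/2.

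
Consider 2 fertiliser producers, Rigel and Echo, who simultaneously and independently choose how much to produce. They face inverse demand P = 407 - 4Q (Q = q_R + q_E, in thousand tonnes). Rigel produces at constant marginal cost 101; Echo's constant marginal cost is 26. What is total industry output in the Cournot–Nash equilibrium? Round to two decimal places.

57.25

Rigel's profit: π_R = (407 - 4Q)q_R - (101q_R). Setting ∂π_R/∂q_R = 0: 306 - 8q_R - 4(q_E) = 0.
Echo's profit: π_E = (407 - 4Q)q_E - (26q_E). Setting ∂π_E/∂q_E = 0: 381 - 8q_E - 4(q_R) = 0.
So q_R = (306 - 4q_E)/8 and q_E = (381 - 4q_R)/8.
Solving the pair: q_R = 77/4, q_E = 38.
Total output Q = 77/4 + 38 = 229/4.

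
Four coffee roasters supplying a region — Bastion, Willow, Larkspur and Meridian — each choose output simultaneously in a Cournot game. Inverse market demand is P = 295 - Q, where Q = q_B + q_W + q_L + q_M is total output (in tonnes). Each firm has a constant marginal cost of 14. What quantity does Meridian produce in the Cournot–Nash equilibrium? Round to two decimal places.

Each firm earns π_i = (295 - Q)q_i - 14q_i.
First-order condition (treating rivals' output as given): 281 - 2q_i - Σ_{j≠i} q_j = 0.
By symmetry each firm produces the same amount; substituting Σ_{j≠i} q_j = 3q_i yields q_i = 281/5.

56.20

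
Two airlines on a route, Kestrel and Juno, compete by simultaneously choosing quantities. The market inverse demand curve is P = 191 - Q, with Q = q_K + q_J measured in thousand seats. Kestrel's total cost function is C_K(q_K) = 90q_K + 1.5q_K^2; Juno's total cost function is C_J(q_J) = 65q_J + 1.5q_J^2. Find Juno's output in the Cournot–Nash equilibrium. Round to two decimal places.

Kestrel's profit: π_K = (191 - Q)q_K - (90q_K + (3/2)q_K²). Setting ∂π_K/∂q_K = 0: 101 - 5q_K - (q_J) = 0.
Juno's profit: π_J = (191 - Q)q_J - (65q_J + (3/2)q_J²). Setting ∂π_J/∂q_J = 0: 126 - 5q_J - (q_K) = 0.
Best responses: q_K = (101 - q_J)/5, q_J = (126 - q_K)/5.
Solving the pair: q_K = 379/24, q_J = 529/24.

22.04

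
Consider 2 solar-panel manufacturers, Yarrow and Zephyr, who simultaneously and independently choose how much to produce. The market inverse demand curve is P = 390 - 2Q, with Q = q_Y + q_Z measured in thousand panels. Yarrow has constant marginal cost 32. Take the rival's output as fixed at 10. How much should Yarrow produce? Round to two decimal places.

With the rival's output fixed at 10, Yarrow's profit is π_Y = (390 - 2·10 - 2q_Y)q_Y - (32q_Y) = (370 - 2q_Y)q_Y - (32q_Y).
∂π_Y/∂q_Y = 338 - 4q_Y = 0, so q_Y = 169/2.

84.50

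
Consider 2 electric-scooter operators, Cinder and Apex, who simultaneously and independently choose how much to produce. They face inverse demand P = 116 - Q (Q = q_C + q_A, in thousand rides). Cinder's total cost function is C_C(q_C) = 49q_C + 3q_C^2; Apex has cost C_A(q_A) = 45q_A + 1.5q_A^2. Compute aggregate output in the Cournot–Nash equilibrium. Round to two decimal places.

19.62

Cinder's profit: π_C = (116 - Q)q_C - (49q_C + 3q_C²). Setting ∂π_C/∂q_C = 0: 67 - 8q_C - (q_A) = 0.
Apex's profit: π_A = (116 - Q)q_A - (45q_A + (3/2)q_A²). Setting ∂π_A/∂q_A = 0: 71 - 5q_A - (q_C) = 0.
Rearranging gives the reaction functions q_C = (67 - q_A)/8 and q_A = (71 - q_C)/5.
Substituting one into the other gives q_C = 88/13 and q_A = 167/13.
Total output Q = 88/13 + 167/13 = 255/13.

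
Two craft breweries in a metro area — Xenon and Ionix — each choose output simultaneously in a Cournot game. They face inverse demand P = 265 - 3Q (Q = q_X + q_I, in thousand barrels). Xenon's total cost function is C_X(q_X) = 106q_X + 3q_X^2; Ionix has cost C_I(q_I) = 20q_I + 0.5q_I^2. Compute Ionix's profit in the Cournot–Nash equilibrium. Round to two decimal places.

3774.63

Xenon's profit: π_X = (265 - 3Q)q_X - (106q_X + 3q_X²). Setting ∂π_X/∂q_X = 0: 159 - 12q_X - 3(q_I) = 0.
Ionix's first-order condition: 245 - 7q_I - 3(q_X) = 0.
Best responses: q_X = (159 - 3q_I)/12, q_I = (245 - 3q_X)/7.
Substituting one into the other gives q_X = 126/25 and q_I = 821/25.
Price P = 265 - 3·(947/25) = 151.3600.
Ionix's profit: 151.3600·(821/25) - 20·(821/25) - (1/2)(821/25)² = 3774.6296.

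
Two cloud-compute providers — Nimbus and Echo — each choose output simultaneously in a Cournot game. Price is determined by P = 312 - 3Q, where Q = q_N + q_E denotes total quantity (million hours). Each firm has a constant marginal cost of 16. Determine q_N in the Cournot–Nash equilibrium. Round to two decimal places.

A representative firm's profit is π_i = q_i(312 - 3Q) - 16q_i.
Setting ∂π_i/∂q_i = 0 with rivals' quantities fixed: 296 - 6q_i - 3q_j = 0.
With identical firms every q_j equals q_i, so q_j = q_i and 296 = 9q_i, giving q_i = 296/9.

32.89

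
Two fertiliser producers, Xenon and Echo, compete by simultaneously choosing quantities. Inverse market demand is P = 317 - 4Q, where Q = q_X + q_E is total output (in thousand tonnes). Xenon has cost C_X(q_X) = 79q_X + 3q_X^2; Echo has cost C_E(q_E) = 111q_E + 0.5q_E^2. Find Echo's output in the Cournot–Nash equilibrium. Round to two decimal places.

17.56

Xenon's profit: π_X = (317 - 4Q)q_X - (79q_X + 3q_X²). Setting ∂π_X/∂q_X = 0: 238 - 14q_X - 4(q_E) = 0.
Echo's first-order condition: 206 - 9q_E - 4(q_X) = 0.
Rearranging gives the reaction functions q_X = (238 - 4q_E)/14 and q_E = (206 - 4q_X)/9.
Solving the pair: q_X = 659/55, q_E = 966/55.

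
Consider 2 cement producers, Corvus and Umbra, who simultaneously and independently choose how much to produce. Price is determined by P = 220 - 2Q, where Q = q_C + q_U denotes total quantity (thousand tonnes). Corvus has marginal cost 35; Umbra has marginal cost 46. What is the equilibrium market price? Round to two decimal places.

Corvus's profit: π_C = (220 - 2Q)q_C - (35q_C). Setting ∂π_C/∂q_C = 0: 185 - 4q_C - 2(q_U) = 0.
Umbra's first-order condition: 174 - 4q_U - 2(q_C) = 0.
Rearranging gives the reaction functions q_C = (185 - 2q_U)/4 and q_U = (174 - 2q_C)/4.
Solving the pair: q_C = 98/3, q_U = 163/6.
Total output Q = 359/6, so price P = 220 - 2·(359/6) = 301/3.

100.33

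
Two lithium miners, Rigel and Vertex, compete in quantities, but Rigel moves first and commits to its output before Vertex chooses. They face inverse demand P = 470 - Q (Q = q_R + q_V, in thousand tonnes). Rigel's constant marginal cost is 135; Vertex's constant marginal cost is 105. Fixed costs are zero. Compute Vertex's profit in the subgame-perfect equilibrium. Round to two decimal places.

11289.06

Solve by backward induction. Given q_R, the follower Vertex maximises π_V = (470 - q_R - q_V)q_V - 105q_V.
∂π_V/∂q_V = 365 - q_R - 2q_V = 0 gives the reaction function q_V = (365 - q_R)/2.
Rigel substitutes q_V(q_R) into its own profit: π_R = q_R(470 - q_R - (365 - q_R)/2) - 135q_R = (575/2 - (1/2)q_R)q_R - 135q_R.
Maximising: ∂π_R/∂q_R = 305/2 - q_R = 0, giving q_R = 305/2.
Then q_V = (365 - 305/2)/2 = 425/4.
Price P = 470 - 1035/4 = 845/4.
Vertex's profit: (845/4 - 105)·(425/4) = 11289.0625.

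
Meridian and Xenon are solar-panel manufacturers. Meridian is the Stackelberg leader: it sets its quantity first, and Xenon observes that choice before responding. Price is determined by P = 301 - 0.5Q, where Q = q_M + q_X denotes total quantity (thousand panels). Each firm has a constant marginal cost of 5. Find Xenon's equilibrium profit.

10952

Solve by backward induction. Given q_M, the follower Xenon maximises π_X = (301 - (1/2)q_M - (1/2)q_X)q_X - 5q_X.
Setting the follower's marginal profit to zero, 296 - (1/2)q_M - q_X = 0, i.e. q_X = (296 - (1/2)q_M).
Meridian substitutes q_X(q_M) into its own profit: π_M = q_M(301 - (1/2)q_M - (296 - (1/2)q_M)/2) - 5q_M = (153 - (1/4)q_M)q_M - 5q_M.
The leader's first-order condition 148 - (1/2)q_M = 0 yields q_M = 296.
Then q_X = (296 - (1/2)·296) = 148.
Price P = 301 - (1/2)·444 = 79.
Xenon's profit: (79 - 5)·148 = 10952.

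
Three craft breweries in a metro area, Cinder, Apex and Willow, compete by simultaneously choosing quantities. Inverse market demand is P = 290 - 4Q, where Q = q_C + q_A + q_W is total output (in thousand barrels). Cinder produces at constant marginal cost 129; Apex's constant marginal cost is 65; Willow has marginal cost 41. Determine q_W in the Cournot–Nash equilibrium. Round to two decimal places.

22.56

Cinder's profit: π_C = (290 - 4Q)q_C - (129q_C). Setting ∂π_C/∂q_C = 0: 161 - 8q_C - 4(q_A + q_W) = 0.
Apex's profit: π_A = (290 - 4Q)q_A - (65q_A). Setting ∂π_A/∂q_A = 0: 225 - 8q_A - 4(q_C + q_W) = 0.
Willow's profit: π_W = (290 - 4Q)q_W - (41q_W). Setting ∂π_W/∂q_W = 0: 249 - 8q_W - 4(q_C + q_A) = 0.
Adding the 3 first-order conditions: 635 − 16Q = 0, so Q = 635/16.
Back-substituting: q_C = (161 − 635/4)/4 = 9/16, q_A = (225 − 635/4)/4 = 265/16, q_W = (249 − 635/4)/4 = 361/16.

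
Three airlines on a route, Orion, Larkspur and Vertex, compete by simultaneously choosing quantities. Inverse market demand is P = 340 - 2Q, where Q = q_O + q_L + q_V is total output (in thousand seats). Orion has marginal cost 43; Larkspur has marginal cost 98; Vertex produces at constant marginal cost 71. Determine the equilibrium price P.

138

Orion's profit: π_O = (340 - 2Q)q_O - (43q_O). Setting ∂π_O/∂q_O = 0: 297 - 4q_O - 2(q_L + q_V) = 0.
Larkspur's profit: π_L = (340 - 2Q)q_L - (98q_L). Setting ∂π_L/∂q_L = 0: 242 - 4q_L - 2(q_O + q_V) = 0.
Vertex's first-order condition: 269 - 4q_V - 2(q_O + q_L) = 0.
Adding the 3 first-order conditions: 808 − 8Q = 0, so Q = 101.
Back-substituting: q_O = (297 − 202)/2 = 95/2, q_L = (242 − 202)/2 = 20, q_V = (269 − 202)/2 = 67/2.
Total output Q = 101, so price P = 340 - 2·101 = 138.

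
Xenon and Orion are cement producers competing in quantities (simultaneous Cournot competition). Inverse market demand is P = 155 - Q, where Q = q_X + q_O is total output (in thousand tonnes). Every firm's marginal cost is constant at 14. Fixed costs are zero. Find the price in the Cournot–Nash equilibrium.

A representative firm's profit is π_i = q_i(155 - Q) - 14q_i.
Setting ∂π_i/∂q_i = 0 with rivals' quantities fixed: 141 - 2q_i - q_j = 0.
With identical firms every q_j equals q_i, so q_j = q_i and 141 = 3q_i, giving q_i = 47.
Total output Q = 94, so price P = 155 - 94 = 61.

61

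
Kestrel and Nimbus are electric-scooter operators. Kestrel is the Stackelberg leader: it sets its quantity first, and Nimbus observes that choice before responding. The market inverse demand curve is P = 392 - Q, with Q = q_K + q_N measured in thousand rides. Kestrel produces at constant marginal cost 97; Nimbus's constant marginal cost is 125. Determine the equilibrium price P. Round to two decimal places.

The follower Nimbus best-responds to any q_K: π_N = (392 - Q)q_N - 125q_N.
∂π_N/∂q_N = 267 - q_K - 2q_N = 0 gives the reaction function q_N = (267 - q_K)/2.
The leader anticipates this reaction. Substituting into P = 392 - Q gives P = 517/2 - (1/2)q_K, so π_K = (517/2 - (1/2)q_K)q_K - 97q_K.
Maximising: ∂π_K/∂q_K = 323/2 - q_K = 0, giving q_K = 323/2.
Then q_N = (267 - 323/2)/2 = 211/4.
Total output Q = 857/4, so price P = 392 - 857/4 = 711/4.

177.75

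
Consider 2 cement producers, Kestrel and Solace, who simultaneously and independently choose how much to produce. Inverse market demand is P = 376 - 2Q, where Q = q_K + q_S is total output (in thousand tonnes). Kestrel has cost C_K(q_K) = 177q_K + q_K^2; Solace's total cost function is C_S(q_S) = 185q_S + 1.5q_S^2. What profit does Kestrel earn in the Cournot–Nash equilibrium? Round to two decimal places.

Kestrel's profit: π_K = (376 - 2Q)q_K - (177q_K + q_K²). Setting ∂π_K/∂q_K = 0: 199 - 6q_K - 2(q_S) = 0.
Solace's first-order condition: 191 - 7q_S - 2(q_K) = 0.
So q_K = (199 - 2q_S)/6 and q_S = (191 - 2q_K)/7.
Substituting one into the other gives q_K = 1011/38 and q_S = 374/19.
Price P = 376 - 2·(1759/38) = 283.4211.
Kestrel's profit: 283.4211·(1011/38) - 177·(1011/38) - (1011/38)² = 2123.5201.

2123.52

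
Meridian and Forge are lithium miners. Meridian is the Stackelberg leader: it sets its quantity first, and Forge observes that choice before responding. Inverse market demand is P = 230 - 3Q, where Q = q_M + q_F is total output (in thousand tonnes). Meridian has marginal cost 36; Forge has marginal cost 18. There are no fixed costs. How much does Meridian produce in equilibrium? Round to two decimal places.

Solve by backward induction. Given q_M, the follower Forge maximises π_F = (230 - 3q_M - 3q_F)q_F - 18q_F.
∂π_F/∂q_F = 212 - 3q_M - 6q_F = 0 gives the reaction function q_F = (212 - 3q_M)/6.
The leader anticipates this reaction. Substituting into P = 230 - 3Q gives P = 124 - (3/2)q_M, so π_M = (124 - (3/2)q_M)q_M - 36q_M.
Maximising: ∂π_M/∂q_M = 88 - 3q_M = 0, giving q_M = 88/3.
Then q_F = (212 - 3·(88/3))/6 = 62/3.

29.33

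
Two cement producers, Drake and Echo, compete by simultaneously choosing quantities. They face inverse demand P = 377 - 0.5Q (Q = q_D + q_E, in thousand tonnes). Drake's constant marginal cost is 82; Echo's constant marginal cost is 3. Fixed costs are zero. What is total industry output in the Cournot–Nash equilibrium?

Drake's profit: π_D = (377 - 0.5Q)q_D - (82q_D). Setting ∂π_D/∂q_D = 0: 295 - q_D - (1/2)(q_E) = 0.
Echo's first-order condition: 374 - q_E - (1/2)(q_D) = 0.
Rearranging gives the reaction functions q_D = (295 - (1/2)q_E) and q_E = (374 - (1/2)q_D).
Solving the pair: q_D = 144, q_E = 302.
Total output Q = 144 + 302 = 446.

446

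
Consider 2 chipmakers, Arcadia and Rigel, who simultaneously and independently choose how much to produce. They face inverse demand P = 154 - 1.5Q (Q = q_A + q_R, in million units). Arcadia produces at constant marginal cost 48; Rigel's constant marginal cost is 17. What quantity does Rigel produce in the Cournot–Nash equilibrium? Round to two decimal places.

Arcadia's profit: π_A = (154 - 1.5Q)q_A - (48q_A). Setting ∂π_A/∂q_A = 0: 106 - 3q_A - (3/2)(q_R) = 0.
Rigel's profit: π_R = (154 - 1.5Q)q_R - (17q_R). Setting ∂π_R/∂q_R = 0: 137 - 3q_R - (3/2)(q_A) = 0.
So q_A = (106 - (3/2)q_R)/3 and q_R = (137 - (3/2)q_A)/3.
Solving the pair: q_A = 50/3, q_R = 112/3.

37.33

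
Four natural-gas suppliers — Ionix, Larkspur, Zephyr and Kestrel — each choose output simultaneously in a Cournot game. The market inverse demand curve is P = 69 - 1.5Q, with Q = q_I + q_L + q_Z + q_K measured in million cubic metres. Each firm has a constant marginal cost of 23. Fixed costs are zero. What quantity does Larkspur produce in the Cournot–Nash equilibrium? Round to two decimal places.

Each firm earns π_i = (69 - 1.5Q)q_i - 23q_i.
Setting ∂π_i/∂q_i = 0 with rivals' quantities fixed: 46 - 3q_i - (3/2)·Σ_{j≠i} q_j = 0.
By symmetry each firm produces the same amount; substituting Σ_{j≠i} q_j = 3q_i yields q_i = 46/(15/2) = 92/15.

6.13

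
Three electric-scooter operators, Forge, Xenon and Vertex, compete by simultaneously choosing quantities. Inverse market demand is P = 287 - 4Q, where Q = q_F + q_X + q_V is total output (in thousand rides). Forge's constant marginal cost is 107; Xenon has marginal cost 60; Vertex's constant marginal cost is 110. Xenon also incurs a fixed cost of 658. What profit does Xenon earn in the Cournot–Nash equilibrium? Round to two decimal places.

Forge's profit: π_F = (287 - 4Q)q_F - (107q_F). Setting ∂π_F/∂q_F = 0: 180 - 8q_F - 4(q_X + q_V) = 0.
Xenon's first-order condition: 227 - 8q_X - 4(q_F + q_V) = 0.
Vertex's first-order condition: 177 - 8q_V - 4(q_F + q_X) = 0.
Summing all 3 equations gives 584 − 16Q = 0, hence Q = 73/2.
Back-substituting: q_F = (180 − 146)/4 = 17/2, q_X = (227 − 146)/4 = 81/4, q_V = (177 − 146)/4 = 31/4.
Price P = 287 - 4·(73/2) = 141.
Xenon's profit: (141 - 60)·(81/4) - 658 = 982.2500.

982.25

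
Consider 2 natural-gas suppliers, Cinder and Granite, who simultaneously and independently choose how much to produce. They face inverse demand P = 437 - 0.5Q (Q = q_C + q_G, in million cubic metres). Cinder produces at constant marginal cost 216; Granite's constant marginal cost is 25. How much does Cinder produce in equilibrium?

20

Cinder's profit: π_C = (437 - 0.5Q)q_C - (216q_C). Setting ∂π_C/∂q_C = 0: 221 - q_C - (1/2)(q_G) = 0.
Granite's first-order condition: 412 - q_G - (1/2)(q_C) = 0.
Best responses: q_C = (221 - (1/2)q_G), q_G = (412 - (1/2)q_C).
Solving the pair: q_C = 20, q_G = 402.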